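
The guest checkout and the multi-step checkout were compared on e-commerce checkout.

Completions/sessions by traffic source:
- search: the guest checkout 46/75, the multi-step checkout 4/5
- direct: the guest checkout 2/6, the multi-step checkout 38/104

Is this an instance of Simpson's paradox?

Search: the guest checkout 46/75 = 61.3%, the multi-step checkout 4/5 = 80.0% → the multi-step checkout
Direct: the guest checkout 2/6 = 33.3%, the multi-step checkout 38/104 = 36.5% → the multi-step checkout
Overall: the guest checkout 48/81 = 59.3%, the multi-step checkout 42/109 = 38.5% → the guest checkout
The multi-step checkout wins each traffic group but the guest checkout wins overall — the comparison reverses. The multi-step checkout's sessions skew toward direct, which has a lower base rate.

Yes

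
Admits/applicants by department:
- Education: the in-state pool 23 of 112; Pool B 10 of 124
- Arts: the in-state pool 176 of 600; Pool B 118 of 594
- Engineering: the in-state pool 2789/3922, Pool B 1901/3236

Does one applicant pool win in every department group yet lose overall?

No

Education: the in-state pool 23/112 = 20.5%, Pool B 10/124 = 8.1% → the in-state pool
Arts: the in-state pool 176/600 = 29.3%, Pool B 118/594 = 19.9% → the in-state pool
Engineering: the in-state pool 2789/3922 = 71.1%, Pool B 1901/3236 = 58.7% → the in-state pool
Overall: the in-state pool 2988/4634 = 64.5%, Pool B 2029/3954 = 51.3% → the in-state pool
The in-state pool wins overall and in every department group — no reversal.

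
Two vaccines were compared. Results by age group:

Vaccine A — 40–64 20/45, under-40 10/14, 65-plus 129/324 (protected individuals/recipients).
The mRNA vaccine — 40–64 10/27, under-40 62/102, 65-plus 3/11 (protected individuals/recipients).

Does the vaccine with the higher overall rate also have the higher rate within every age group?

No

40–64: Vaccine A 20/45 = 44.4%, the mRNA vaccine 10/27 = 37.0% → Vaccine A
Under-40: Vaccine A 10/14 = 71.4%, the mRNA vaccine 62/102 = 60.8% → Vaccine A
65-plus: Vaccine A 129/324 = 39.8%, the mRNA vaccine 3/11 = 27.3% → Vaccine A
Overall: Vaccine A 159/383 = 41.5%, the mRNA vaccine 75/140 = 53.6% → the mRNA vaccine
Vaccine A wins each age group but the mRNA vaccine wins overall — the comparison reverses. Vaccine A's recipients skew toward 65-plus, which has a lower base rate.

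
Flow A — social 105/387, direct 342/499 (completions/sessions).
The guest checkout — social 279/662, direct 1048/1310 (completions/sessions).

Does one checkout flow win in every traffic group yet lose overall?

Social: Flow A 105/387 = 27.1%, the guest checkout 279/662 = 42.1% → the guest checkout
Direct: Flow A 342/499 = 68.5%, the guest checkout 1048/1310 = 80.0% → the guest checkout
Overall: Flow A 447/886 = 50.5%, the guest checkout 1327/1972 = 67.3% → the guest checkout
The guest checkout wins overall and in every traffic group — no reversal.

No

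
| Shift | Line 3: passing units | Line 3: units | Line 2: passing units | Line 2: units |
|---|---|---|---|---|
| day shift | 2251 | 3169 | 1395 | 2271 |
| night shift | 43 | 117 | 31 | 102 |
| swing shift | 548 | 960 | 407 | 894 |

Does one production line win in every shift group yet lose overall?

Day shift: Line 3 2251/3169 = 71.0%, Line 2 1395/2271 = 61.4% → Line 3
Night shift: Line 3 43/117 = 36.8%, Line 2 31/102 = 30.4% → Line 3
Swing shift: Line 3 548/960 = 57.1%, Line 2 407/894 = 45.5% → Line 3
Overall: Line 3 2842/4246 = 66.9%, Line 2 1833/3267 = 56.1% → Line 3
Line 3 wins overall and in every shift group — no reversal.

No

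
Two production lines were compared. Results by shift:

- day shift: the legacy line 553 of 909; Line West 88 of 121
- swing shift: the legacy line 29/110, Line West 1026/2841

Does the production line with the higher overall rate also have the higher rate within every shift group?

Day shift: the legacy line 553/909 = 60.8%, Line West 88/121 = 72.7% → Line West
Swing shift: the legacy line 29/110 = 26.4%, Line West 1026/2841 = 36.1% → Line West
Overall: the legacy line 582/1019 = 57.1%, Line West 1114/2962 = 37.6% → the legacy line
Line West wins each shift group but the legacy line wins overall — the comparison reverses. Line West's units skew toward swing shift, which has a lower base rate.

No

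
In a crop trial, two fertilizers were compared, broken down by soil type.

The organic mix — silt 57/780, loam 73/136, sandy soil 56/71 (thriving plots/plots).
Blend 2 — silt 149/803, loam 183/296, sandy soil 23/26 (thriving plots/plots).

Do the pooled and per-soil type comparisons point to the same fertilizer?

Silt: the organic mix 57/780 = 7.3%, Blend 2 149/803 = 18.6% → Blend 2
Loam: the organic mix 73/136 = 53.7%, Blend 2 183/296 = 61.8% → Blend 2
Sandy soil: the organic mix 56/71 = 78.9%, Blend 2 23/26 = 88.5% → Blend 2
Overall: the organic mix 186/987 = 18.8%, Blend 2 355/1125 = 31.6% → Blend 2
Blend 2 wins overall and in every soil group — no reversal.

Yes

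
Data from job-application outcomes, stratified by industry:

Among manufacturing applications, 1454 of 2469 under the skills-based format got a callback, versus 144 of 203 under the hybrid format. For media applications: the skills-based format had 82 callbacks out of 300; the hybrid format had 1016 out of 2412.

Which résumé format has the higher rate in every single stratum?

the hybrid format

Manufacturing: the skills-based format 1454/2469 = 58.9%, the hybrid format 144/203 = 70.9% → the hybrid format
Media: the skills-based format 82/300 = 27.3%, the hybrid format 1016/2412 = 42.1% → the hybrid format
The hybrid format has the higher rate in both groups.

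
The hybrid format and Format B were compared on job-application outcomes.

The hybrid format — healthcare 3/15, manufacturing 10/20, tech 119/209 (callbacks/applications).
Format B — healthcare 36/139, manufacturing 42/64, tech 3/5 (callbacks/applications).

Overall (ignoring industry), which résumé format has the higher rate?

Healthcare: the hybrid format 3/15 = 20.0%, Format B 36/139 = 25.9% → Format B
Manufacturing: the hybrid format 10/20 = 50.0%, Format B 42/64 = 65.6% → Format B
Tech: the hybrid format 119/209 = 56.9%, Format B 3/5 = 60.0% → Format B
Overall: the hybrid format 132/244 = 54.1%, Format B 81/208 = 38.9% → the hybrid format
(Format B wins every industry group but the hybrid format wins overall — Format B's applications skew toward the low-rate healthcare group.)

the hybrid format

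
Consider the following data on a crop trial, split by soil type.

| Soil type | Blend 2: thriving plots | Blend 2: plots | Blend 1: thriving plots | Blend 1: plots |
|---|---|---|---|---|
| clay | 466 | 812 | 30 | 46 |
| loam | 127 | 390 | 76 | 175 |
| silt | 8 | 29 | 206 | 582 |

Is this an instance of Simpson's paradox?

Clay: Blend 2 466/812 = 57.4%, Blend 1 30/46 = 65.2% → Blend 1
Loam: Blend 2 127/390 = 32.6%, Blend 1 76/175 = 43.4% → Blend 1
Silt: Blend 2 8/29 = 27.6%, Blend 1 206/582 = 35.4% → Blend 1
Overall: Blend 2 601/1231 = 48.8%, Blend 1 312/803 = 38.9% → Blend 2
Blend 1 wins each soil group but Blend 2 wins overall — the comparison reverses. Blend 1's plots skew toward silt, which has a lower base rate.

Yes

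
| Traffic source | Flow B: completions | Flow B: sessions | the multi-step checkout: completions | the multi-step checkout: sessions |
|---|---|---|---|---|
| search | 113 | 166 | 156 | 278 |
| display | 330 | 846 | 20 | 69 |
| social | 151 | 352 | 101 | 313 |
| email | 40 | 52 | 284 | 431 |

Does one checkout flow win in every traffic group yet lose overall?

Search: Flow B 113/166 = 68.1%, the multi-step checkout 156/278 = 56.1% → Flow B
Display: Flow B 330/846 = 39.0%, the multi-step checkout 20/69 = 29.0% → Flow B
Social: Flow B 151/352 = 42.9%, the multi-step checkout 101/313 = 32.3% → Flow B
Email: Flow B 40/52 = 76.9%, the multi-step checkout 284/431 = 65.9% → Flow B
Overall: Flow B 634/1416 = 44.8%, the multi-step checkout 561/1091 = 51.4% → the multi-step checkout
Flow B wins each traffic group but the multi-step checkout wins overall — the comparison reverses. Flow B's sessions skew toward display, which has a lower base rate.

Yes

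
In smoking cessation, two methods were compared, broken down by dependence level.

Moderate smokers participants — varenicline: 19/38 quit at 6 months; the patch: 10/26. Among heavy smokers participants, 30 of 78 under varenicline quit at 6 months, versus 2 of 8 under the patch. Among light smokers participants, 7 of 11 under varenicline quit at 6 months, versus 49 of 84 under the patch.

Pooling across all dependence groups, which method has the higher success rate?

the patch

Moderate smokers: varenicline 19/38 = 50.0%, the patch 10/26 = 38.5% → varenicline
Heavy smokers: varenicline 30/78 = 38.5%, the patch 2/8 = 25.0% → varenicline
Light smokers: varenicline 7/11 = 63.6%, the patch 49/84 = 58.3% → varenicline
Overall: varenicline 56/127 = 44.1%, the patch 61/118 = 51.7% → the patch
(Varenicline wins every dependence group but the patch wins overall — varenicline's participants skew toward the low-rate heavy smokers group.)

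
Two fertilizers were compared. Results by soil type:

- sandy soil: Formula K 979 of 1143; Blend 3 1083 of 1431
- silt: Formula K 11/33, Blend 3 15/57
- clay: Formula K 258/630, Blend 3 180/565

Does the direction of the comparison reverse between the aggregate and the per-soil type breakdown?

Sandy soil: Formula K 979/1143 = 85.7%, Blend 3 1083/1431 = 75.7% → Formula K
Silt: Formula K 11/33 = 33.3%, Blend 3 15/57 = 26.3% → Formula K
Clay: Formula K 258/630 = 41.0%, Blend 3 180/565 = 31.9% → Formula K
Overall: Formula K 1248/1806 = 69.1%, Blend 3 1278/2053 = 62.3% → Formula K
Formula K wins overall and in every soil group — no reversal.

No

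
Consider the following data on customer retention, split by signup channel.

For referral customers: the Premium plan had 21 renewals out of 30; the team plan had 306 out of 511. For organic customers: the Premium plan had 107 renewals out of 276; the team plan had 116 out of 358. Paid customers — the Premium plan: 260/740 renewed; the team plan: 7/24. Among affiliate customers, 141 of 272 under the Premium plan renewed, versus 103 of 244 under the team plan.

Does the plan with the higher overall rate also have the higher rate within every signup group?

No

Referral: the Premium plan 21/30 = 70.0%, the team plan 306/511 = 59.9% → the Premium plan
Organic: the Premium plan 107/276 = 38.8%, the team plan 116/358 = 32.4% → the Premium plan
Paid: the Premium plan 260/740 = 35.1%, the team plan 7/24 = 29.2% → the Premium plan
Affiliate: the Premium plan 141/272 = 51.8%, the team plan 103/244 = 42.2% → the Premium plan
Overall: the Premium plan 529/1318 = 40.1%, the team plan 532/1137 = 46.8% → the team plan
The Premium plan wins each signup group but the team plan wins overall — the comparison reverses. The Premium plan's customers skew toward paid, which has a lower base rate.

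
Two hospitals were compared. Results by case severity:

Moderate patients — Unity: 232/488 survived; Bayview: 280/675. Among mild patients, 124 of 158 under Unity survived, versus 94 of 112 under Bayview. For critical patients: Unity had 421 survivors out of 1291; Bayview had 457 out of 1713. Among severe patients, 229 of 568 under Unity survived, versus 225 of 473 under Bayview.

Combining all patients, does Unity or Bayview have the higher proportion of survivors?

Unity

Moderate: Unity 232/488 = 47.5%, Bayview 280/675 = 41.5% → Unity
Mild: Unity 124/158 = 78.5%, Bayview 94/112 = 83.9% → Bayview
Critical: Unity 421/1291 = 32.6%, Bayview 457/1713 = 26.7% → Unity
Severe: Unity 229/568 = 40.3%, Bayview 225/473 = 47.6% → Bayview
Overall: Unity 1006/2505 = 40.2%, Bayview 1056/2973 = 35.5% → Unity
(Neither sweeps every case group, but Unity has the higher pooled rate.)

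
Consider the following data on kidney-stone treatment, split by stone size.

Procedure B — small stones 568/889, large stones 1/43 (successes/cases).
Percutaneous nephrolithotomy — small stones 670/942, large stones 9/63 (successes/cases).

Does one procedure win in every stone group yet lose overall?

Small stones: Procedure B 568/889 = 63.9%, percutaneous nephrolithotomy 670/942 = 71.1% → percutaneous nephrolithotomy
Large stones: Procedure B 1/43 = 2.3%, percutaneous nephrolithotomy 9/63 = 14.3% → percutaneous nephrolithotomy
Overall: Procedure B 569/932 = 61.1%, percutaneous nephrolithotomy 679/1005 = 67.6% → percutaneous nephrolithotomy
Percutaneous nephrolithotomy wins overall and in every stone group — no reversal.

No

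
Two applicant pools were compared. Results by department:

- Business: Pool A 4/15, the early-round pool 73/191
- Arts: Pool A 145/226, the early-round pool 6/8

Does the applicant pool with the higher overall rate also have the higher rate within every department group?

No

Business: Pool A 4/15 = 26.7%, the early-round pool 73/191 = 38.2% → the early-round pool
Arts: Pool A 145/226 = 64.2%, the early-round pool 6/8 = 75.0% → the early-round pool
Overall: Pool A 149/241 = 61.8%, the early-round pool 79/199 = 39.7% → Pool A
The early-round pool wins each department group but Pool A wins overall — the comparison reverses. The early-round pool's applicants skew toward Business, which has a lower base rate.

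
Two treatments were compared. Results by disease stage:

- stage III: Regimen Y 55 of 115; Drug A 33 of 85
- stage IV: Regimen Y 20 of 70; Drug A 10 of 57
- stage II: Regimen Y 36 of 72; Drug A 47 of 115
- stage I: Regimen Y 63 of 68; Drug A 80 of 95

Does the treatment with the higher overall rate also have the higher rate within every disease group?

Stage III: Regimen Y 55/115 = 47.8%, Drug A 33/85 = 38.8% → Regimen Y
Stage IV: Regimen Y 20/70 = 28.6%, Drug A 10/57 = 17.5% → Regimen Y
Stage II: Regimen Y 36/72 = 50.0%, Drug A 47/115 = 40.9% → Regimen Y
Stage I: Regimen Y 63/68 = 92.6%, Drug A 80/95 = 84.2% → Regimen Y
Overall: Regimen Y 174/325 = 53.5%, Drug A 170/352 = 48.3% → Regimen Y
Regimen Y wins overall and in every disease group — no reversal.

Yes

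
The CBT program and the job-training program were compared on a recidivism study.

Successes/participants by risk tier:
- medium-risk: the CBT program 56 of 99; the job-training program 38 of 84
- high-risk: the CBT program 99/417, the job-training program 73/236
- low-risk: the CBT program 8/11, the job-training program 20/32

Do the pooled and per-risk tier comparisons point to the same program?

Medium-risk: the CBT program 56/99 = 56.6%, the job-training program 38/84 = 45.2% → the CBT program
High-risk: the CBT program 99/417 = 23.7%, the job-training program 73/236 = 30.9% → the job-training program
Low-risk: the CBT program 8/11 = 72.7%, the job-training program 20/32 = 62.5% → the CBT program
Overall: the CBT program 163/527 = 30.9%, the job-training program 131/352 = 37.2% → the job-training program
Neither sweeps: the CBT program wins 2 of 3 groups, the job-training program wins 1. The job-training program wins overall but not every group — no Simpson reversal.

No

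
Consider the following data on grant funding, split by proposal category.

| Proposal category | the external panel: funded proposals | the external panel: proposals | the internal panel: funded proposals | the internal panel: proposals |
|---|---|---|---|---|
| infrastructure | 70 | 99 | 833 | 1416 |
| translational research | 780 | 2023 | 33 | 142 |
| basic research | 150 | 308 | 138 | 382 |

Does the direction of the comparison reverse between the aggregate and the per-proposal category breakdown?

Yes

Infrastructure: the external panel 70/99 = 70.7%, the internal panel 833/1416 = 58.8% → the external panel
Translational research: the external panel 780/2023 = 38.6%, the internal panel 33/142 = 23.2% → the external panel
Basic research: the external panel 150/308 = 48.7%, the internal panel 138/382 = 36.1% → the external panel
Overall: the external panel 1000/2430 = 41.2%, the internal panel 1004/1940 = 51.8% → the internal panel
The external panel wins each proposal group but the internal panel wins overall — the comparison reverses. The external panel's proposals skew toward translational research, which has a lower base rate.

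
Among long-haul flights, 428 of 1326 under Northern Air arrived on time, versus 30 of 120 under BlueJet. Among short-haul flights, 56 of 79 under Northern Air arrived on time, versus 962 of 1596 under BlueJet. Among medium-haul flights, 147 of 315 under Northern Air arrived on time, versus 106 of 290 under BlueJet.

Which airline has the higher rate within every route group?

Northern Air

Long-haul: Northern Air 428/1326 = 32.3%, BlueJet 30/120 = 25.0% → Northern Air
Short-haul: Northern Air 56/79 = 70.9%, BlueJet 962/1596 = 60.3% → Northern Air
Medium-haul: Northern Air 147/315 = 46.7%, BlueJet 106/290 = 36.6% → Northern Air
Northern Air has the higher rate in all 3 groups.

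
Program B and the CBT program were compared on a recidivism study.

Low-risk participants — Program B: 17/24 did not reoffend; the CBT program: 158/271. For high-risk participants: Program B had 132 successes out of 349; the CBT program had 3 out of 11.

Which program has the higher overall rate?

Low-risk: Program B 17/24 = 70.8%, the CBT program 158/271 = 58.3% → Program B
High-risk: Program B 132/349 = 37.8%, the CBT program 3/11 = 27.3% → Program B
Overall: Program B 149/373 = 39.9%, the CBT program 161/282 = 57.1% → the CBT program
(Program B wins every risk group but the CBT program wins overall — Program B's participants skew toward the low-rate high-risk group.)

the CBT program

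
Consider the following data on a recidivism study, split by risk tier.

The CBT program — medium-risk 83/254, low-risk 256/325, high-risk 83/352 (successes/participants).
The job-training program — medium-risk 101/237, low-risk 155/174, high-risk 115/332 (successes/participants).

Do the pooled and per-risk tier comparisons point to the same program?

Yes

Medium-risk: the CBT program 83/254 = 32.7%, the job-training program 101/237 = 42.6% → the job-training program
Low-risk: the CBT program 256/325 = 78.8%, the job-training program 155/174 = 89.1% → the job-training program
High-risk: the CBT program 83/352 = 23.6%, the job-training program 115/332 = 34.6% → the job-training program
Overall: the CBT program 422/931 = 45.3%, the job-training program 371/743 = 49.9% → the job-training program
The job-training program wins overall and in every risk group — no reversal.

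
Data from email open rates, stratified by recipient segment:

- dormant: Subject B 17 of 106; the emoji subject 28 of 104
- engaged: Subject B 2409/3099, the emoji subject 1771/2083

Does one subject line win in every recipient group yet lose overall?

Dormant: Subject B 17/106 = 16.0%, the emoji subject 28/104 = 26.9% → the emoji subject
Engaged: Subject B 2409/3099 = 77.7%, the emoji subject 1771/2083 = 85.0% → the emoji subject
Overall: Subject B 2426/3205 = 75.7%, the emoji subject 1799/2187 = 82.3% → the emoji subject
The emoji subject wins overall and in every recipient group — no reversal.

No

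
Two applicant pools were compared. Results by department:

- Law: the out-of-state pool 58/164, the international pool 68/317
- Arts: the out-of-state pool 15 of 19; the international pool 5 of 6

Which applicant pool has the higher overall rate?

Law: the out-of-state pool 58/164 = 35.4%, the international pool 68/317 = 21.5% → the out-of-state pool
Arts: the out-of-state pool 15/19 = 78.9%, the international pool 5/6 = 83.3% → the international pool
Overall: the out-of-state pool 73/183 = 39.9%, the international pool 73/323 = 22.6% → the out-of-state pool
(Neither sweeps every department group, but the out-of-state pool has the higher pooled rate.)

the out-of-state pool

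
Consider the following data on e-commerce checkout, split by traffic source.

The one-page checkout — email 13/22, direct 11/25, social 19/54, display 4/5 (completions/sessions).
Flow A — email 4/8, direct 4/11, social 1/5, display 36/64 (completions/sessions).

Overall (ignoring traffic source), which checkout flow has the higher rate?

Email: the one-page checkout 13/22 = 59.1%, Flow A 4/8 = 50.0% → the one-page checkout
Direct: the one-page checkout 11/25 = 44.0%, Flow A 4/11 = 36.4% → the one-page checkout
Social: the one-page checkout 19/54 = 35.2%, Flow A 1/5 = 20.0% → the one-page checkout
Display: the one-page checkout 4/5 = 80.0%, Flow A 36/64 = 56.2% → the one-page checkout
Overall: the one-page checkout 47/106 = 44.3%, Flow A 45/88 = 51.1% → Flow A
(The one-page checkout wins every traffic group but Flow A wins overall — the one-page checkout's sessions skew toward the low-rate social group.)

Flow A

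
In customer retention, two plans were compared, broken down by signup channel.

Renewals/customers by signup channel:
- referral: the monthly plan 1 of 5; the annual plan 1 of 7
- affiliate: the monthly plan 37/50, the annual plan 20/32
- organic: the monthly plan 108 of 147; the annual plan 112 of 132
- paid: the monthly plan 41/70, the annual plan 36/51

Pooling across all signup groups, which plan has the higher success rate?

Referral: the monthly plan 1/5 = 20.0%, the annual plan 1/7 = 14.3% → the monthly plan
Affiliate: the monthly plan 37/50 = 74.0%, the annual plan 20/32 = 62.5% → the monthly plan
Organic: the monthly plan 108/147 = 73.5%, the annual plan 112/132 = 84.8% → the annual plan
Paid: the monthly plan 41/70 = 58.6%, the annual plan 36/51 = 70.6% → the annual plan
Overall: the monthly plan 187/272 = 68.8%, the annual plan 169/222 = 76.1% → the annual plan
(Neither sweeps every signup group, but the annual plan has the higher pooled rate.)

the annual plan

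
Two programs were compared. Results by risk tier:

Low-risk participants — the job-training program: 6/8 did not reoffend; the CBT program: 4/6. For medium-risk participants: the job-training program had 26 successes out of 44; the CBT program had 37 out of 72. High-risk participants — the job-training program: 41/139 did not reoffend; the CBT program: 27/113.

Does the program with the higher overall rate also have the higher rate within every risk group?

Yes

Low-risk: the job-training program 6/8 = 75.0%, the CBT program 4/6 = 66.7% → the job-training program
Medium-risk: the job-training program 26/44 = 59.1%, the CBT program 37/72 = 51.4% → the job-training program
High-risk: the job-training program 41/139 = 29.5%, the CBT program 27/113 = 23.9% → the job-training program
Overall: the job-training program 73/191 = 38.2%, the CBT program 68/191 = 35.6% → the job-training program
The job-training program wins overall and in every risk group — no reversal.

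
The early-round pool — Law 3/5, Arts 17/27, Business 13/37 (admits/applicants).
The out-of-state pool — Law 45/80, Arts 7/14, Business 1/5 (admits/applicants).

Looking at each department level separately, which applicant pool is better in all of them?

the early-round pool

Law: the early-round pool 3/5 = 60.0%, the out-of-state pool 45/80 = 56.2% → the early-round pool
Arts: the early-round pool 17/27 = 63.0%, the out-of-state pool 7/14 = 50.0% → the early-round pool
Business: the early-round pool 13/37 = 35.1%, the out-of-state pool 1/5 = 20.0% → the early-round pool
The early-round pool has the higher rate in all 3 groups.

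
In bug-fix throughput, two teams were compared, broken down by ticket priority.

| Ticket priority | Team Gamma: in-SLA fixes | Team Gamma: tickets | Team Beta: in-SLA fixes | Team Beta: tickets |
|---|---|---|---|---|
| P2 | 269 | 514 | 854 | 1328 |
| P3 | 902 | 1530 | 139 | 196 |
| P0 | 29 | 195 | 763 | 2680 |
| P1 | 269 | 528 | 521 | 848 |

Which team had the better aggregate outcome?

P2: Team Gamma 269/514 = 52.3%, Team Beta 854/1328 = 64.3% → Team Beta
P3: Team Gamma 902/1530 = 59.0%, Team Beta 139/196 = 70.9% → Team Beta
P0: Team Gamma 29/195 = 14.9%, Team Beta 763/2680 = 28.5% → Team Beta
P1: Team Gamma 269/528 = 50.9%, Team Beta 521/848 = 61.4% → Team Beta
Overall: Team Gamma 1469/2767 = 53.1%, Team Beta 2277/5052 = 45.1% → Team Gamma
(Team Beta wins every ticket group but Team Gamma wins overall — Team Beta's tickets skew toward the low-rate P0 group.)

Team Gamma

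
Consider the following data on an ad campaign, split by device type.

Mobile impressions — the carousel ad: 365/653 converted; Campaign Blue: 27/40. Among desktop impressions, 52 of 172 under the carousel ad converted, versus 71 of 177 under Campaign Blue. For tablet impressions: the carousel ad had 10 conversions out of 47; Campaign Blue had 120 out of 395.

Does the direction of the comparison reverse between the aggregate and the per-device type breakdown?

Yes

Mobile: the carousel ad 365/653 = 55.9%, Campaign Blue 27/40 = 67.5% → Campaign Blue
Desktop: the carousel ad 52/172 = 30.2%, Campaign Blue 71/177 = 40.1% → Campaign Blue
Tablet: the carousel ad 10/47 = 21.3%, Campaign Blue 120/395 = 30.4% → Campaign Blue
Overall: the carousel ad 427/872 = 49.0%, Campaign Blue 218/612 = 35.6% → the carousel ad
Campaign Blue wins each device group but the carousel ad wins overall — the comparison reverses. Campaign Blue's impressions skew toward tablet, which has a lower base rate.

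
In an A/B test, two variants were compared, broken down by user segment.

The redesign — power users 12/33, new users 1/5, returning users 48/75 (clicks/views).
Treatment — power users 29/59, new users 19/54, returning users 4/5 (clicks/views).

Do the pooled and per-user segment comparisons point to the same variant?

Power users: the redesign 12/33 = 36.4%, Treatment 29/59 = 49.2% → Treatment
New users: the redesign 1/5 = 20.0%, Treatment 19/54 = 35.2% → Treatment
Returning users: the redesign 48/75 = 64.0%, Treatment 4/5 = 80.0% → Treatment
Overall: the redesign 61/113 = 54.0%, Treatment 52/118 = 44.1% → the redesign
Treatment wins each user group but the redesign wins overall — the comparison reverses. Treatment's views skew toward new users, which has a lower base rate.

No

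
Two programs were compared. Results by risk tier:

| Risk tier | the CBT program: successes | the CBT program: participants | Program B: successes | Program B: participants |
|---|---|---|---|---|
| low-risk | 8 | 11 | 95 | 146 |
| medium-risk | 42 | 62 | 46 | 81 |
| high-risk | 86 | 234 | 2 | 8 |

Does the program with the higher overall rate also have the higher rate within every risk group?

Low-risk: the CBT program 8/11 = 72.7%, Program B 95/146 = 65.1% → the CBT program
Medium-risk: the CBT program 42/62 = 67.7%, Program B 46/81 = 56.8% → the CBT program
High-risk: the CBT program 86/234 = 36.8%, Program B 2/8 = 25.0% → the CBT program
Overall: the CBT program 136/307 = 44.3%, Program B 143/235 = 60.9% → Program B
The CBT program wins each risk group but Program B wins overall — the comparison reverses. The CBT program's participants skew toward high-risk, which has a lower base rate.

No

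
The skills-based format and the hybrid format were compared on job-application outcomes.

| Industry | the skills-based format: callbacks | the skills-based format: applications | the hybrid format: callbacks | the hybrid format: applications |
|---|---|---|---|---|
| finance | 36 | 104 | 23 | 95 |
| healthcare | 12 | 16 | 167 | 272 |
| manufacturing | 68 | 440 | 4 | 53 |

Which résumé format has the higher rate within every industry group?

the skills-based format

Finance: the skills-based format 36/104 = 34.6%, the hybrid format 23/95 = 24.2% → the skills-based format
Healthcare: the skills-based format 12/16 = 75.0%, the hybrid format 167/272 = 61.4% → the skills-based format
Manufacturing: the skills-based format 68/440 = 15.5%, the hybrid format 4/53 = 7.5% → the skills-based format
The skills-based format has the higher rate in all 3 groups.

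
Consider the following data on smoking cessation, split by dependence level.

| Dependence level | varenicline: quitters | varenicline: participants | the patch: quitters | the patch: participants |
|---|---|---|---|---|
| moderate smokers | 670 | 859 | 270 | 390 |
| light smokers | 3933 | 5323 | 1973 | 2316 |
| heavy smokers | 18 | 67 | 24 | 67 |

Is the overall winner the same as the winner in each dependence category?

Moderate smokers: varenicline 670/859 = 78.0%, the patch 270/390 = 69.2% → varenicline
Light smokers: varenicline 3933/5323 = 73.9%, the patch 1973/2316 = 85.2% → the patch
Heavy smokers: varenicline 18/67 = 26.9%, the patch 24/67 = 35.8% → the patch
Overall: varenicline 4621/6249 = 73.9%, the patch 2267/2773 = 81.8% → the patch
Neither sweeps: varenicline wins 1 of 3 groups, the patch wins 2. The patch wins overall but not every group — no Simpson reversal.

No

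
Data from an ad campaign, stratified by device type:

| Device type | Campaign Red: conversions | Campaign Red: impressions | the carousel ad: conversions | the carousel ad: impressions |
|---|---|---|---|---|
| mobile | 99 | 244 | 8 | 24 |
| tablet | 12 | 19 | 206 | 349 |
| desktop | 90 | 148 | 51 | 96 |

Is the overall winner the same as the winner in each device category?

Mobile: Campaign Red 99/244 = 40.6%, the carousel ad 8/24 = 33.3% → Campaign Red
Tablet: Campaign Red 12/19 = 63.2%, the carousel ad 206/349 = 59.0% → Campaign Red
Desktop: Campaign Red 90/148 = 60.8%, the carousel ad 51/96 = 53.1% → Campaign Red
Overall: Campaign Red 201/411 = 48.9%, the carousel ad 265/469 = 56.5% → the carousel ad
Campaign Red wins each device group but the carousel ad wins overall — the comparison reverses. Campaign Red's impressions skew toward mobile, which has a lower base rate.

No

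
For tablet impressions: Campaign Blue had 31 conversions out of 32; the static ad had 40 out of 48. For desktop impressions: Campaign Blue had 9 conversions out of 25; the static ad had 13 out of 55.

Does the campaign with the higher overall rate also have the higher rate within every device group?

Tablet: Campaign Blue 31/32 = 96.9%, the static ad 40/48 = 83.3% → Campaign Blue
Desktop: Campaign Blue 9/25 = 36.0%, the static ad 13/55 = 23.6% → Campaign Blue
Overall: Campaign Blue 40/57 = 70.2%, the static ad 53/103 = 51.5% → Campaign Blue
Campaign Blue wins overall and in every device group — no reversal.

Yes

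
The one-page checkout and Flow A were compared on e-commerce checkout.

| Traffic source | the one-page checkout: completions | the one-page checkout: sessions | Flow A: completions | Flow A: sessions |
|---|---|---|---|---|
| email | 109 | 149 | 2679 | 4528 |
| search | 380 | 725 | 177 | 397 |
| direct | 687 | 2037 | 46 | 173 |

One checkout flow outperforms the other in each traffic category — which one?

the one-page checkout

Email: the one-page checkout 109/149 = 73.2%, Flow A 2679/4528 = 59.2% → the one-page checkout
Search: the one-page checkout 380/725 = 52.4%, Flow A 177/397 = 44.6% → the one-page checkout
Direct: the one-page checkout 687/2037 = 33.7%, Flow A 46/173 = 26.6% → the one-page checkout
The one-page checkout has the higher rate in all 3 groups.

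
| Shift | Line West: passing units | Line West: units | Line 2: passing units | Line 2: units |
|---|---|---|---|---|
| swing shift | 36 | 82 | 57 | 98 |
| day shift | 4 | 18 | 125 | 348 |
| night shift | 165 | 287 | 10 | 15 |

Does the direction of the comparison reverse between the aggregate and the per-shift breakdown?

Yes

Swing shift: Line West 36/82 = 43.9%, Line 2 57/98 = 58.2% → Line 2
Day shift: Line West 4/18 = 22.2%, Line 2 125/348 = 35.9% → Line 2
Night shift: Line West 165/287 = 57.5%, Line 2 10/15 = 66.7% → Line 2
Overall: Line West 205/387 = 53.0%, Line 2 192/461 = 41.6% → Line West
Line 2 wins each shift group but Line West wins overall — the comparison reverses. Line 2's units skew toward day shift, which has a lower base rate.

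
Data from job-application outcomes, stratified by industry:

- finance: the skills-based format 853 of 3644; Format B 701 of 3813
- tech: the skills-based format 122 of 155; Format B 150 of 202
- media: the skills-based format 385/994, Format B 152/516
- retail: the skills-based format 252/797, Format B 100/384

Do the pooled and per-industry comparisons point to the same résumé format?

Yes

Finance: the skills-based format 853/3644 = 23.4%, Format B 701/3813 = 18.4% → the skills-based format
Tech: the skills-based format 122/155 = 78.7%, Format B 150/202 = 74.3% → the skills-based format
Media: the skills-based format 385/994 = 38.7%, Format B 152/516 = 29.5% → the skills-based format
Retail: the skills-based format 252/797 = 31.6%, Format B 100/384 = 26.0% → the skills-based format
Overall: the skills-based format 1612/5590 = 28.8%, Format B 1103/4915 = 22.4% → the skills-based format
The skills-based format wins overall and in every industry group — no reversal.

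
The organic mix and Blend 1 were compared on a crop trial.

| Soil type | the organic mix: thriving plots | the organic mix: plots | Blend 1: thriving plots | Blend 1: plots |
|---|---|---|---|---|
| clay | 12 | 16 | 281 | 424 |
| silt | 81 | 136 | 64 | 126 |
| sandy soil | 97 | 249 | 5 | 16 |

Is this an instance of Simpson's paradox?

Yes

Clay: the organic mix 12/16 = 75.0%, Blend 1 281/424 = 66.3% → the organic mix
Silt: the organic mix 81/136 = 59.6%, Blend 1 64/126 = 50.8% → the organic mix
Sandy soil: the organic mix 97/249 = 39.0%, Blend 1 5/16 = 31.2% → the organic mix
Overall: the organic mix 190/401 = 47.4%, Blend 1 350/566 = 61.8% → Blend 1
The organic mix wins each soil group but Blend 1 wins overall — the comparison reverses. The organic mix's plots skew toward sandy soil, which has a lower base rate.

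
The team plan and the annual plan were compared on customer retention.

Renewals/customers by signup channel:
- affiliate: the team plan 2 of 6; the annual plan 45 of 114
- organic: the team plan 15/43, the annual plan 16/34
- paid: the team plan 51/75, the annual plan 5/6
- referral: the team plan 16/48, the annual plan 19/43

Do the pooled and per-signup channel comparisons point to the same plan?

No

Affiliate: the team plan 2/6 = 33.3%, the annual plan 45/114 = 39.5% → the annual plan
Organic: the team plan 15/43 = 34.9%, the annual plan 16/34 = 47.1% → the annual plan
Paid: the team plan 51/75 = 68.0%, the annual plan 5/6 = 83.3% → the annual plan
Referral: the team plan 16/48 = 33.3%, the annual plan 19/43 = 44.2% → the annual plan
Overall: the team plan 84/172 = 48.8%, the annual plan 85/197 = 43.1% → the team plan
The annual plan wins each signup group but the team plan wins overall — the comparison reverses. The annual plan's customers skew toward affiliate, which has a lower base rate.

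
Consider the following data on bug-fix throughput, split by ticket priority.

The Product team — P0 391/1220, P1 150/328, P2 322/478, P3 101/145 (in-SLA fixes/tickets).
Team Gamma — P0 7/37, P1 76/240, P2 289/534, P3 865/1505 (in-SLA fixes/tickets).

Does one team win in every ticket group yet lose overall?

P0: the Product team 391/1220 = 32.0%, Team Gamma 7/37 = 18.9% → the Product team
P1: the Product team 150/328 = 45.7%, Team Gamma 76/240 = 31.7% → the Product team
P2: the Product team 322/478 = 67.4%, Team Gamma 289/534 = 54.1% → the Product team
P3: the Product team 101/145 = 69.7%, Team Gamma 865/1505 = 57.5% → the Product team
Overall: the Product team 964/2171 = 44.4%, Team Gamma 1237/2316 = 53.4% → Team Gamma
The Product team wins each ticket group but Team Gamma wins overall — the comparison reverses. The Product team's tickets skew toward P0, which has a lower base rate.

Yes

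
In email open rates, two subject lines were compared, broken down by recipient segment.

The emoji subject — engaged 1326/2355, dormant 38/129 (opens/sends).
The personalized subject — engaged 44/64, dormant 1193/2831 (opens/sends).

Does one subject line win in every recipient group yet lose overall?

Yes

Engaged: the emoji subject 1326/2355 = 56.3%, the personalized subject 44/64 = 68.8% → the personalized subject
Dormant: the emoji subject 38/129 = 29.5%, the personalized subject 1193/2831 = 42.1% → the personalized subject
Overall: the emoji subject 1364/2484 = 54.9%, the personalized subject 1237/2895 = 42.7% → the emoji subject
The personalized subject wins each recipient group but the emoji subject wins overall — the comparison reverses. The personalized subject's sends skew toward dormant, which has a lower base rate.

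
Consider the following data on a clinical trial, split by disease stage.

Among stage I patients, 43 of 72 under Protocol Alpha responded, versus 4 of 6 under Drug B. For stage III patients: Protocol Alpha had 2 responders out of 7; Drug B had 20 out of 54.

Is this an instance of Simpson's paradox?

Stage I: Protocol Alpha 43/72 = 59.7%, Drug B 4/6 = 66.7% → Drug B
Stage III: Protocol Alpha 2/7 = 28.6%, Drug B 20/54 = 37.0% → Drug B
Overall: Protocol Alpha 45/79 = 57.0%, Drug B 24/60 = 40.0% → Protocol Alpha
Drug B wins each disease group but Protocol Alpha wins overall — the comparison reverses. Drug B's patients skew toward stage III, which has a lower base rate.

Yes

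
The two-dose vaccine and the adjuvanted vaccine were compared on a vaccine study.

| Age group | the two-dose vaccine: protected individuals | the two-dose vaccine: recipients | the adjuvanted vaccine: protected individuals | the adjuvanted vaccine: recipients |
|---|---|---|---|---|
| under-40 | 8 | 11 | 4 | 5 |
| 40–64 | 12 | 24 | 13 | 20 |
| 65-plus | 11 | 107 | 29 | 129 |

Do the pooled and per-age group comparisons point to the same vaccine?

Yes

Under-40: the two-dose vaccine 8/11 = 72.7%, the adjuvanted vaccine 4/5 = 80.0% → the adjuvanted vaccine
40–64: the two-dose vaccine 12/24 = 50.0%, the adjuvanted vaccine 13/20 = 65.0% → the adjuvanted vaccine
65-plus: the two-dose vaccine 11/107 = 10.3%, the adjuvanted vaccine 29/129 = 22.5% → the adjuvanted vaccine
Overall: the two-dose vaccine 31/142 = 21.8%, the adjuvanted vaccine 46/154 = 29.9% → the adjuvanted vaccine
The adjuvanted vaccine wins overall and in every age group — no reversal.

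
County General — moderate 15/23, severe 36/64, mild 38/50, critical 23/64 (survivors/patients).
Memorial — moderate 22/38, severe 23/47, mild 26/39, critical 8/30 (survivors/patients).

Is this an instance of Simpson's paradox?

Moderate: County General 15/23 = 65.2%, Memorial 22/38 = 57.9% → County General
Severe: County General 36/64 = 56.2%, Memorial 23/47 = 48.9% → County General
Mild: County General 38/50 = 76.0%, Memorial 26/39 = 66.7% → County General
Critical: County General 23/64 = 35.9%, Memorial 8/30 = 26.7% → County General
Overall: County General 112/201 = 55.7%, Memorial 79/154 = 51.3% → County General
County General wins overall and in every case group — no reversal.

No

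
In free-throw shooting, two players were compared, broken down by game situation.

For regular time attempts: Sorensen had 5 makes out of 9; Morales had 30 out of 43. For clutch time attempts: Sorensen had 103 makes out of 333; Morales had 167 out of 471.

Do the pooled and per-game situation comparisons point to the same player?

Yes

Regular time: Sorensen 5/9 = 55.6%, Morales 30/43 = 69.8% → Morales
Clutch time: Sorensen 103/333 = 30.9%, Morales 167/471 = 35.5% → Morales
Overall: Sorensen 108/342 = 31.6%, Morales 197/514 = 38.3% → Morales
Morales wins overall and in every game group — no reversal.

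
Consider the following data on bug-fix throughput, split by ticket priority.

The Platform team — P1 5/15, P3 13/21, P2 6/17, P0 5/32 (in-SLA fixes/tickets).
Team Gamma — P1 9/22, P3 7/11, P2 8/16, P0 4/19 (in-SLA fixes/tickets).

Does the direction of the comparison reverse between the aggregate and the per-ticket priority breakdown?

No

P1: the Platform team 5/15 = 33.3%, Team Gamma 9/22 = 40.9% → Team Gamma
P3: the Platform team 13/21 = 61.9%, Team Gamma 7/11 = 63.6% → Team Gamma
P2: the Platform team 6/17 = 35.3%, Team Gamma 8/16 = 50.0% → Team Gamma
P0: the Platform team 5/32 = 15.6%, Team Gamma 4/19 = 21.1% → Team Gamma
Overall: the Platform team 29/85 = 34.1%, Team Gamma 28/68 = 41.2% → Team Gamma
Team Gamma wins overall and in every ticket group — no reversal.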